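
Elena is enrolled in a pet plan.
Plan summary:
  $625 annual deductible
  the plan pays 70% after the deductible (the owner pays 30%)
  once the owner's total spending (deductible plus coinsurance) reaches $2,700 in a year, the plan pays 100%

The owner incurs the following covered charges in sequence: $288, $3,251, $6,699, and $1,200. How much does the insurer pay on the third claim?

Claim 1 ($288): all of it applies to the deductible. Owner owes $288 (running OOP $288). Insurer: $288 − $288 = $0.
Claim 2 ($3,251): deductible takes $337, $2,914 remains; 30% of $2,914 = $874.20. Owner owes $1,211.20 (running OOP $1,499.20). Plan pays $3,251 − $1,211.20 = $2,039.80.
Claim 3 ($6,699): deductible already satisfied, so owner's share is 30% × $6,699 = $2,009.70. That would push OOP to $3,508.90, over the $2,700 cap, so owner pays $2,700 − $1,499.20 = $1,200.80. Insurer: $6,699 − $1,200.80 = $5,498.20.

$5,498.20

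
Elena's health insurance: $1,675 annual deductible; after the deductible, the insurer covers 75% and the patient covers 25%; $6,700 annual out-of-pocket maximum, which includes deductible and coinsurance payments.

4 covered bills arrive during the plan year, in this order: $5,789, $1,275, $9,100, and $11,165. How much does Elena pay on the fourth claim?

$1,402.75

Claim 1 — $5,789: deductible takes $1,675, $4,114 remains; 25% of $4,114 = $1,028.50. Patient owes $2,703.50 (running OOP $2,703.50).
Claim 2 — $1,275: deductible met; 25% of $1,275 = $318.75. Cost to patient: $318.75. OOP to date $3,022.25.
Claim 3 — $9,100: 25% coinsurance on $9,100 = $2,275. Patient pays $2,275; OOP now $5,297.25.
Claim 4 — $11,165: 25% coinsurance on $11,165 = $2,791.25. That would push OOP to $8,088.50, over the $6,700 cap, so patient pays $6,700 − $5,297.25 = $1,402.75.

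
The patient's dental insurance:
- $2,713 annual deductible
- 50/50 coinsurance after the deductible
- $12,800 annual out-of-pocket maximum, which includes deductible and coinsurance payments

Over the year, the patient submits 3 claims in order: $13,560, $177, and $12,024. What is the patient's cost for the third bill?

Claim 1 — $13,560: deductible takes $2,713, $10,847 remains; coinsurance $10,847 × 50% = $5,423.50. Patient owes $8,136.50 (running OOP $8,136.50).
Claim 2 — $177: deductible met; 50% of $177 = $88.50. Patient pays $88.50; OOP now $8,225.
Claim 3 — $12,024: deductible already satisfied, so patient's share is 50% × $12,024 = $6,012. That would push OOP to $14,237, over the $12,800 cap, so patient pays $12,800 − $8,225 = $4,575.

$4,575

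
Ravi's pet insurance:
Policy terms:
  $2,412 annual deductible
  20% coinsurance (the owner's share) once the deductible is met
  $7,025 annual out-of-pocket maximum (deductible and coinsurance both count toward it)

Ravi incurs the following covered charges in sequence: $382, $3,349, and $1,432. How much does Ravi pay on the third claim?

$286.40

Claim 1 — $382: all of it applies to the deductible. Owner pays $382; OOP now $382.
Claim 2 — $3,349: deductible takes $2,030, $1,319 remains; 20% of $1,319 = $263.80. Owner pays $2,293.80; OOP now $2,675.80.
Claim 3 — $1,432: deductible met; 20% of $1,432 = $286.40. Owner pays $286.40; OOP now $2,962.20.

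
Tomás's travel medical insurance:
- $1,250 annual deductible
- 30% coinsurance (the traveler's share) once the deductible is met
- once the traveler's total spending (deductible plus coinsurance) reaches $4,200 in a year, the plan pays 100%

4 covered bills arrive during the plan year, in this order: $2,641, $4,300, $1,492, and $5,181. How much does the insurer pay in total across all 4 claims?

Claim 1 — $2,641: $1,250 finishes the deductible; $1,391 goes to coinsurance; traveler's 30% is $417.30. Traveler pays $1,667.30; OOP now $1,667.30. Insurer: $2,641 − $1,667.30 = $973.70.
Claim 2 — $4,300: deductible met; 30% of $4,300 = $1,290. Traveler pays $1,290; OOP now $2,957.30. Plan pays $4,300 − $1,290 = $3,010.
Claim 3 — $1,492: deductible met; 30% of $1,492 = $447.60. Traveler owes $447.60 (running OOP $3,404.90). Insurer: $1,492 − $447.60 = $1,044.40.
Claim 4 — $5,181: deductible already satisfied, so traveler's share is 30% × $5,181 = $1,554.30. OOP would hit $4,959.20 > $4,200, so the cap limits the traveler to $4,200 − $3,404.90 = $795.10. Insurer: $5,181 − $795.10 = $4,385.90.
Insurer total: $973.70 + $3,010 + $1,044.40 + $4,385.90 = $9,414.

$9,414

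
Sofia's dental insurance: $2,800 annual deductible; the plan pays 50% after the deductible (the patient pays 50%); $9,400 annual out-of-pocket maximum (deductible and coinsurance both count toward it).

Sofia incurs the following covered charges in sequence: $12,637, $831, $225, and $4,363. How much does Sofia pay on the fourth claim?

Claim 1 — $12,637: $2,800 to deductible, leaving $9,837; patient's 50% is $4,918.50. Cost to patient: $7,718.50. OOP to date $7,718.50.
Claim 2 — $831: 50% coinsurance on $831 = $415.50. Cost to patient: $415.50. OOP to date $8,134.
Claim 3 — $225: deductible already satisfied, so patient's share is 50% × $225 = $112.50. Cost to patient: $112.50. OOP to date $8,246.50.
Claim 4 — $4,363: deductible met; 50% of $4,363 = $2,181.50. Adding that to $8,246.50 gives $10,428, past the $9,400 cap; patient pays only $9,400 − $8,246.50 = $1,153.50.

$1,153.50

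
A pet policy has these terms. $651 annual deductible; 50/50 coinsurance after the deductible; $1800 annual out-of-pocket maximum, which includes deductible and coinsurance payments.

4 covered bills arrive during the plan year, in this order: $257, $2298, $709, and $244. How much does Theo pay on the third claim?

Claim 1 — $257: all of it applies to the deductible. Owner pays $257; OOP now $257.
Claim 2 — $2298: deductible takes $394, $1904 remains; 50% of $1904 = $952. Cost to owner: $1346. OOP to date $1603.
Claim 3 — $709: deductible already satisfied, so owner's share is 50% × $709 = $354.50. That would push OOP to $1957.50, over the $1800 cap, so owner pays $1800 − $1603 = $197.

$197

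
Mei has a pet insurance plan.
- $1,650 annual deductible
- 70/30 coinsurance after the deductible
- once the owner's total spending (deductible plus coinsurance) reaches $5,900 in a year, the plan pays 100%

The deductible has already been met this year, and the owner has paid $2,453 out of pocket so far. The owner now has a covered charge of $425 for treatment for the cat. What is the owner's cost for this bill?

With the deductible met, the entire $425 is subject to coinsurance.
Owner's 30% share of $425 is $127.50.
Cumulative spending $2,453 + $127.50 = $2,580.50 stays under the $5,900 maximum.

$127.50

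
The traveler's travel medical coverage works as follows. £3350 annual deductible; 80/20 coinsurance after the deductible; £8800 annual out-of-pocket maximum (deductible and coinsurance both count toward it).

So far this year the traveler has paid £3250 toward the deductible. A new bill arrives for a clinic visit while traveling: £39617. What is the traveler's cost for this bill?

Remaining deductible: £3350 − £3250 = £100.
After the £100 deductible portion, £39617 − £100 = £39517 is subject to coinsurance.
20% of £39517 = £7903.40 falls to the traveler.
Traveler responsibility before any cap: £100 + £7903.40 = £8003.40.
Year-to-date out-of-pocket would reach £3250 + £8003.40 = £11253.40, above the £8800 maximum, so the traveler pays only £8800 − £3250 = £5550.

£5550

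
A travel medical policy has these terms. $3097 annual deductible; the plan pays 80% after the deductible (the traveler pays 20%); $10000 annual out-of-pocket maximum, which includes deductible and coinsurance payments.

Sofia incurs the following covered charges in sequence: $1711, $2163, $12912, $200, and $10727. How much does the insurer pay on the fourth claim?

$160

Bill 1, $1711: entire amount goes to the deductible. Traveler pays $1711; OOP now $1711. Plan pays $1711 − $1711 = $0.
Bill 2, $2163: $1386 finishes the deductible; $777 goes to coinsurance; traveler's 20% is $155.40. Traveler owes $1541.40 (running OOP $3252.40). Plan pays $2163 − $1541.40 = $621.60.
Bill 3, $12912: deductible already satisfied, so traveler's share is 20% × $12912 = $2582.40. Cost to traveler: $2582.40. OOP to date $5834.80. Plan pays $12912 − $2582.40 = $10329.60.
Bill 4, $200: deductible met; 20% of $200 = $40. Cost to traveler: $40. OOP to date $5874.80. Insurer: $200 − $40 = $160.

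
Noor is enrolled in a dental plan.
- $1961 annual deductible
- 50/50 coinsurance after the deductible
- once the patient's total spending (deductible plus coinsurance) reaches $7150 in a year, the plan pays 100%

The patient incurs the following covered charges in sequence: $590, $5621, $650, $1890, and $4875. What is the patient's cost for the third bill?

$325

Bill 1, $590: fully absorbed by the deductible. Patient owes $590 (running OOP $590).
Bill 2, $5621: $1371 to deductible, leaving $4250; patient's 50% is $2125. Cost to patient: $3496. OOP to date $4086.
Bill 3, $650: deductible already satisfied, so patient's share is 50% × $650 = $325. Cost to patient: $325. OOP to date $4411.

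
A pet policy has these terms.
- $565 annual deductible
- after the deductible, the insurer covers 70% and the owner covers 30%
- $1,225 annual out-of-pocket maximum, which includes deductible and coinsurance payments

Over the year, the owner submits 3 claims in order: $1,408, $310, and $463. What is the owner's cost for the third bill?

#1 ($1,408): $565 to deductible, leaving $843; 30% of $843 = $252.90. Owner pays $817.90; OOP now $817.90.
#2 ($310): deductible met; 30% of $310 = $93. Owner owes $93 (running OOP $910.90).
#3 ($463): deductible already satisfied, so owner's share is 30% × $463 = $138.90. Owner owes $138.90 (running OOP $1,049.80).

$138.90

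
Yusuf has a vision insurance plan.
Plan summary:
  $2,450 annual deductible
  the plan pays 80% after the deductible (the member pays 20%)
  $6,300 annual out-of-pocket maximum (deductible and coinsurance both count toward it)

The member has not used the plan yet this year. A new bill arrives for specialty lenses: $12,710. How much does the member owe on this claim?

The full $2,450 deductible is still open; $2,450 of this bill applies to it.
The remaining $10,260 (= $12,710 − $2,450) moves to coinsurance.
20% of $10,260 = $2,052 falls to the member.
So the member owes $2,450 + $2,052 = $4,502 before any cap.
Year-to-date out-of-pocket becomes $0 + $4,502 = $4,502, still under the $6,300 maximum, so no cap applies.

$4,502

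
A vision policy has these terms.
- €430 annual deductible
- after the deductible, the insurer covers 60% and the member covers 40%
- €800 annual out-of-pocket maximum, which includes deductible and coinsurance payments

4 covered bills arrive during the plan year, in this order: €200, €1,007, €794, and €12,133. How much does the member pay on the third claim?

€59.20

Claim 1 (€200): all of it applies to the deductible. Member owes €200 (running OOP €200).
Claim 2 (€1,007): €230 finishes the deductible; €777 goes to coinsurance; member's 40% is €310.80. Member owes €540.80 (running OOP €740.80).
Claim 3 (€794): deductible met; 40% of €794 = €317.60. OOP would hit €1,058.40 > €800, so the cap limits the member to €800 − €740.80 = €59.20.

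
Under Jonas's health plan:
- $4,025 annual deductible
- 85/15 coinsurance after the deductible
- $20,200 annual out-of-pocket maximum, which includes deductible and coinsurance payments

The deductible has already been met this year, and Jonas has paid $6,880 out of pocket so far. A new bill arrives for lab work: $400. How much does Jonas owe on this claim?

$60

With the deductible met, the entire $400 is subject to coinsurance.
15% of $400 = $60 falls to the patient.
Year-to-date out-of-pocket becomes $6,880 + $60 = $6,940, still under the $20,200 maximum, so no cap applies.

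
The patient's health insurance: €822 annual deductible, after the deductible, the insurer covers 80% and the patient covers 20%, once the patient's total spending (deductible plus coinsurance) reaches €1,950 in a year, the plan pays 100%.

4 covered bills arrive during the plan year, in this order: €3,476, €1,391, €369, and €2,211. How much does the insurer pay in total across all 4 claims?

Claim 1 — €3,476: €822 finishes the deductible; €2,654 goes to coinsurance; 20% of €2,654 = €530.80. Cost to patient: €1,352.80. OOP to date €1,352.80. Plan pays €3,476 − €1,352.80 = €2,123.20.
Claim 2 — €1,391: deductible met; 20% of €1,391 = €278.20. Patient owes €278.20 (running OOP €1,631). Insurer: €1,391 − €278.20 = €1,112.80.
Claim 3 — €369: 20% coinsurance on €369 = €73.80. Patient owes €73.80 (running OOP €1,704.80). Plan pays €369 − €73.80 = €295.20.
Claim 4 — €2,211: deductible met; 20% of €2,211 = €442.20. That would push OOP to €2,147, over the €1,950 cap, so patient pays €1,950 − €1,704.80 = €245.20. Plan pays €2,211 − €245.20 = €1,965.80.
Insurer total: €2,123.20 + €1,112.80 + €295.20 + €1,965.80 = €5,497.

€5,497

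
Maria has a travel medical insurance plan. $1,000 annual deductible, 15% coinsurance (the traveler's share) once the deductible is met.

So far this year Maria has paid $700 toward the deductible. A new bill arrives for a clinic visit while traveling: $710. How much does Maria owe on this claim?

$361.50

Remaining deductible: $1,000 − $700 = $300.
The remaining $410 (= $710 − $300) moves to coinsurance.
Traveler's 15% share of $410 is $61.50.
That puts the traveler's cost at $300 + $61.50 = $361.50.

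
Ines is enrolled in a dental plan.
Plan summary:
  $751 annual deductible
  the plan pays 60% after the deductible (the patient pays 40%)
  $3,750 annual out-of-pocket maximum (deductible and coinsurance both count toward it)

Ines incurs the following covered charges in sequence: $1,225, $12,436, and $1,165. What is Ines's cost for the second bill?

#1 ($1,225): $751 to deductible, leaving $474; 40% of $474 = $189.60. Cost to patient: $940.60. OOP to date $940.60.
#2 ($12,436): 40% coinsurance on $12,436 = $4,974.40. OOP would hit $5,915 > $3,750, so the cap limits the patient to $3,750 − $940.60 = $2,809.40.

$2,809.40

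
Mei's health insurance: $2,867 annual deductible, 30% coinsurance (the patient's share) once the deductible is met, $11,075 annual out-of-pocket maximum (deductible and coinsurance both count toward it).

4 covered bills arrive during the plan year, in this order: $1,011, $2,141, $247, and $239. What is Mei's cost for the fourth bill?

$71.70

Claim 1 ($1,011): all of it applies to the deductible. Patient pays $1,011; OOP now $1,011.
Claim 2 ($2,141): $1,856 finishes the deductible; $285 goes to coinsurance; coinsurance $285 × 30% = $85.50. Patient pays $1,941.50; OOP now $2,952.50.
Claim 3 ($247): deductible met; 30% of $247 = $74.10. Patient owes $74.10 (running OOP $3,026.60).
Claim 4 ($239): deductible met; 30% of $239 = $71.70. Patient pays $71.70; OOP now $3,098.30.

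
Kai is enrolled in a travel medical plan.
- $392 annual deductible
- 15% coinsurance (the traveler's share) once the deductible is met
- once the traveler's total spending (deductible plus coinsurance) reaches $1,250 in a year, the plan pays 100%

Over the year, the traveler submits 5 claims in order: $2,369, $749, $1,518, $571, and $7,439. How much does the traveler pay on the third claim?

#1 ($2,369): $392 to deductible, leaving $1,977; 15% of $1,977 = $296.55. Traveler pays $688.55; OOP now $688.55.
#2 ($749): 15% coinsurance on $749 = $112.35. Traveler pays $112.35; OOP now $800.90.
#3 ($1,518): 15% coinsurance on $1,518 = $227.70. Cost to traveler: $227.70. OOP to date $1,028.60.

$227.70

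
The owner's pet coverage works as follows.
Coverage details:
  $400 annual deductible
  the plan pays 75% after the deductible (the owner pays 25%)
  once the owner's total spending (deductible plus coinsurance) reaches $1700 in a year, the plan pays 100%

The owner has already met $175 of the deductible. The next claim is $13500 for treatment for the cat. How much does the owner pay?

Deductible still to meet: $400 − $175 = $225.
The remaining $13275 (= $13500 − $225) moves to coinsurance.
25% of $13275 = $3318.75 falls to the owner.
So the owner owes $225 + $3318.75 = $3543.75 before any cap.
Adding $3543.75 to the $175 already spent would give $3718.75, which exceeds the $1700 cap; the owner pays just $1700 − $175 = $1525.

$1525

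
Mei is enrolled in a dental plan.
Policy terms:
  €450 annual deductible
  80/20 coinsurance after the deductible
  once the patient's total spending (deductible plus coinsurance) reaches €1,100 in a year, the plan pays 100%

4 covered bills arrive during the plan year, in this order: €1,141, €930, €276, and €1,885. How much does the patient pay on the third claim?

Bill 1, €1,141: €450 to deductible, leaving €691; patient's 20% is €138.20. Patient pays €588.20; OOP now €588.20.
Bill 2, €930: 20% coinsurance on €930 = €186. Patient owes €186 (running OOP €774.20).
Bill 3, €276: 20% coinsurance on €276 = €55.20. Patient pays €55.20; OOP now €829.40.

€55.20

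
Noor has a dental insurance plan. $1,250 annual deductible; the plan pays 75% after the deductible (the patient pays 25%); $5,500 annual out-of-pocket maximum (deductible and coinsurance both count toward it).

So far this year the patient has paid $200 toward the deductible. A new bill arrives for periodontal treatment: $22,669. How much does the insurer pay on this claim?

$17,369

Deductible still to meet: $1,250 − $200 = $1,050.
The remaining $21,619 (= $22,669 − $1,050) moves to coinsurance.
25% of $21,619 = $5,404.75 falls to the patient.
That puts the patient's cost at $1,050 + $5,404.75 = $6,454.75 before any cap.
Year-to-date out-of-pocket would reach $200 + $6,454.75 = $6,654.75, above the $5,500 maximum, so the patient pays only $5,500 − $200 = $5,300.
Insurer pays the balance: $22,669 − $5,300 = $17,369.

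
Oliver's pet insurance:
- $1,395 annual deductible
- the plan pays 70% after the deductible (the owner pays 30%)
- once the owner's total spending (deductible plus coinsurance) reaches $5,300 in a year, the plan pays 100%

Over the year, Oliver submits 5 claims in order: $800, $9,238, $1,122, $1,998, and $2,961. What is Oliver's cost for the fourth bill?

Bill 1, $800: all of it applies to the deductible. Owner pays $800; OOP now $800.
Bill 2, $9,238: $595 to deductible, leaving $8,643; 30% of $8,643 = $2,592.90. Owner pays $3,187.90; OOP now $3,987.90.
Bill 3, $1,122: deductible met; 30% of $1,122 = $336.60. Owner pays $336.60; OOP now $4,324.50.
Bill 4, $1,998: deductible met; 30% of $1,998 = $599.40. Owner pays $599.40; OOP now $4,923.90.

$599.40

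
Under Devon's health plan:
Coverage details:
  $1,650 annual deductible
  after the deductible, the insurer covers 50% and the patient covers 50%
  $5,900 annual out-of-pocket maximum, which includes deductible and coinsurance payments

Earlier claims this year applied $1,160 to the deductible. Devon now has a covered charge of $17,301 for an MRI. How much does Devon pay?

$4,740

Deductible still to meet: $1,650 − $1,160 = $490.
That leaves $17,301 − $490 = $16,811 for coinsurance.
Patient's 50% share of $16,811 is $8,405.50.
That puts the patient's cost at $490 + $8,405.50 = $8,895.50 before any cap.
Year-to-date out-of-pocket would reach $1,160 + $8,895.50 = $10,055.50, above the $5,900 maximum, so the patient pays only $5,900 − $1,160 = $4,740.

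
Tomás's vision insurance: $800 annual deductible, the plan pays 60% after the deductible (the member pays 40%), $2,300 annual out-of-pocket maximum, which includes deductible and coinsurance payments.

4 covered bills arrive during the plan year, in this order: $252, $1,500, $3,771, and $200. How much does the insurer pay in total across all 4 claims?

$3,423

Bill 1, $252: entire amount goes to the deductible. Member pays $252; OOP now $252. Plan pays $252 − $252 = $0.
Bill 2, $1,500: $548 finishes the deductible; $952 goes to coinsurance; member's 40% is $380.80. Member owes $928.80 (running OOP $1,180.80). Plan pays $1,500 − $928.80 = $571.20.
Bill 3, $3,771: deductible met; 40% of $3,771 = $1,508.40. OOP would hit $2,689.20 > $2,300, so the cap limits the member to $2,300 − $1,180.80 = $1,119.20. Insurer: $3,771 − $1,119.20 = $2,651.80.
Bill 4, $200: deductible already satisfied, so member's share is 40% × $200 = $80. Adding that to $2,300 gives $2,380, past the $2,300 cap; member pays only $2,300 − $2,300 = $0. Plan pays $200 − $0 = $200.
Insurer total = bills − member's total = $5,723 − $2,300 = $3,423.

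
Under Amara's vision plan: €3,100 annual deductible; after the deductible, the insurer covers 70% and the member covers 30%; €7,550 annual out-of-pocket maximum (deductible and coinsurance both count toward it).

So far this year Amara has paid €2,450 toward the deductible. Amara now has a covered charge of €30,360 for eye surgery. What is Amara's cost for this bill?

€5,100

Remaining deductible: €3,100 − €2,450 = €650.
The remaining €29,710 (= €30,360 − €650) moves to coinsurance.
30% of €29,710 = €8,913 falls to the member.
So the member owes €650 + €8,913 = €9,563 before any cap.
Adding €9,563 to the €2,450 already spent would give €12,013, which exceeds the €7,550 cap; the member pays just €7,550 − €2,450 = €5,100.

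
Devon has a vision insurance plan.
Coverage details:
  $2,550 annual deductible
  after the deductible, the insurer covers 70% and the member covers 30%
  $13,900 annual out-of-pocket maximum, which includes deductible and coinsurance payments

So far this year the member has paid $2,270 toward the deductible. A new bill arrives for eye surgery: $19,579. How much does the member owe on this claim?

$6,069.70

Remaining deductible: $2,550 − $2,270 = $280.
The remaining $19,299 (= $19,579 − $280) moves to coinsurance.
Member's 30% share of $19,299 is $5,789.70.
Member responsibility before any cap: $280 + $5,789.70 = $6,069.70.
Cumulative spending $2,270 + $6,069.70 = $8,339.70 stays under the $13,900 maximum.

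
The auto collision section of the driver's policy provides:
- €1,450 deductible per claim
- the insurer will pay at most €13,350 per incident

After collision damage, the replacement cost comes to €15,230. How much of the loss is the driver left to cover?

After the deductible, €15,230 − €1,450 = €13,780 remains.
€13,780 exceeds the €13,350 limit, so the insurer pays the limit: €13,350.
Out of pocket: €15,230 − €13,350 = €1,880.

€1,880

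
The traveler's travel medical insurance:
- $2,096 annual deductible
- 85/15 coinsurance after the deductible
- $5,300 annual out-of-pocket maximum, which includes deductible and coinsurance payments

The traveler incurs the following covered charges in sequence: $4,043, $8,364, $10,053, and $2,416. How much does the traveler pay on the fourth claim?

$149.40

#1 ($4,043): $2,096 to deductible, leaving $1,947; traveler's 15% is $292.05. Traveler owes $2,388.05 (running OOP $2,388.05).
#2 ($8,364): 15% coinsurance on $8,364 = $1,254.60. Traveler pays $1,254.60; OOP now $3,642.65.
#3 ($10,053): deductible met; 15% of $10,053 = $1,507.95. Traveler owes $1,507.95 (running OOP $5,150.60).
#4 ($2,416): deductible already satisfied, so traveler's share is 15% × $2,416 = $362.40. OOP would hit $5,513 > $5,300, so the cap limits the traveler to $5,300 − $5,150.60 = $149.40.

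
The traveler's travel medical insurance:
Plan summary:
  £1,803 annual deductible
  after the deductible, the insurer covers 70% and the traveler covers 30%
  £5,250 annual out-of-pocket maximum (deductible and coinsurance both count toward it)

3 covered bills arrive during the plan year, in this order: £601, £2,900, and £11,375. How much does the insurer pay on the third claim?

£8,437.40

Claim 1 (£601): fully absorbed by the deductible. Traveler pays £601; OOP now £601. Insurer: £601 − £601 = £0.
Claim 2 (£2,900): deductible takes £1,202, £1,698 remains; 30% of £1,698 = £509.40. Traveler owes £1,711.40 (running OOP £2,312.40). Plan pays £2,900 − £1,711.40 = £1,188.60.
Claim 3 (£11,375): deductible met; 30% of £11,375 = £3,412.50. OOP would hit £5,724.90 > £5,250, so the cap limits the traveler to £5,250 − £2,312.40 = £2,937.60. Insurer: £11,375 − £2,937.60 = £8,437.40.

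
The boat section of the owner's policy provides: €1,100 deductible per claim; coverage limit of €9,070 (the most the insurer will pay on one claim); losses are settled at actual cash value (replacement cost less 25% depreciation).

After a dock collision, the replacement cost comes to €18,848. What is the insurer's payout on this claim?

€9,070

Actual cash value after 25% depreciation: €18,848 × 75% = €14,136.
After the deductible, €14,136 − €1,100 = €13,036 remains.
€13,036 exceeds the €9,070 limit, so the insurer pays the limit: €9,070.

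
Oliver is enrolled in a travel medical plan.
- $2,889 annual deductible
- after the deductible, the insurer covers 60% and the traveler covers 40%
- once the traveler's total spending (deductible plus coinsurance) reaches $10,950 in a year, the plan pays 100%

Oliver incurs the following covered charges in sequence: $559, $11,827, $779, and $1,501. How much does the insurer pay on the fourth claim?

$900.60

Claim 1 — $559: all of it applies to the deductible. Traveler owes $559 (running OOP $559). Plan pays $559 − $559 = $0.
Claim 2 — $11,827: $2,330 finishes the deductible; $9,497 goes to coinsurance; coinsurance $9,497 × 40% = $3,798.80. Traveler owes $6,128.80 (running OOP $6,687.80). Insurer: $11,827 − $6,128.80 = $5,698.20.
Claim 3 — $779: 40% coinsurance on $779 = $311.60. Traveler pays $311.60; OOP now $6,999.40. Insurer: $779 − $311.60 = $467.40.
Claim 4 — $1,501: deductible already satisfied, so traveler's share is 40% × $1,501 = $600.40. Traveler owes $600.40 (running OOP $7,599.80). Plan pays $1,501 − $600.40 = $900.60.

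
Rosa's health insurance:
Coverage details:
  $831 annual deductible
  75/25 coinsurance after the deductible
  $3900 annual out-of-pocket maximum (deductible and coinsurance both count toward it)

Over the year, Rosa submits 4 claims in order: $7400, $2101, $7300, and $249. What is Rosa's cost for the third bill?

#1 ($7400): deductible takes $831, $6569 remains; 25% of $6569 = $1642.25. Patient owes $2473.25 (running OOP $2473.25).
#2 ($2101): deductible met; 25% of $2101 = $525.25. Cost to patient: $525.25. OOP to date $2998.50.
#3 ($7300): deductible met; 25% of $7300 = $1825. That would push OOP to $4823.50, over the $3900 cap, so patient pays $3900 − $2998.50 = $901.50.

$901.50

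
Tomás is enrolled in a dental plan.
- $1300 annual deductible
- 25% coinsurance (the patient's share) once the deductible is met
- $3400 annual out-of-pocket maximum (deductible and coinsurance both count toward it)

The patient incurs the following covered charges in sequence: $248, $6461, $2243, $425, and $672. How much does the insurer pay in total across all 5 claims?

Claim 1 ($248): fully absorbed by the deductible. Patient pays $248; OOP now $248. Insurer: $248 − $248 = $0.
Claim 2 ($6461): $1052 to deductible, leaving $5409; coinsurance $5409 × 25% = $1352.25. Patient pays $2404.25; OOP now $2652.25. Insurer: $6461 − $2404.25 = $4056.75.
Claim 3 ($2243): deductible already satisfied, so patient's share is 25% × $2243 = $560.75. Cost to patient: $560.75. OOP to date $3213. Insurer: $2243 − $560.75 = $1682.25.
Claim 4 ($425): deductible met; 25% of $425 = $106.25. Patient owes $106.25 (running OOP $3319.25). Insurer: $425 − $106.25 = $318.75.
Claim 5 ($672): deductible already satisfied, so patient's share is 25% × $672 = $168. That would push OOP to $3487.25, over the $3400 cap, so patient pays $3400 − $3319.25 = $80.75. Plan pays $672 − $80.75 = $591.25.
Insurer total = bills − patient's total = $10049 − $3400 = $6649.

$6649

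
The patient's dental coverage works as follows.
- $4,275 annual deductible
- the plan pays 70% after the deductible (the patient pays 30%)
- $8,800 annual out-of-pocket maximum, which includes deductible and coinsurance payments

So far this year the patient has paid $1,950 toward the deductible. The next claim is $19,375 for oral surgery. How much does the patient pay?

$6,850

$1,950 of the $4,275 deductible is already met, leaving $2,325.
After the $2,325 deductible portion, $19,375 − $2,325 = $17,050 is subject to coinsurance.
Coinsurance: $17,050 × 30% = $5,115.
That puts the patient's cost at $2,325 + $5,115 = $7,440 before any cap.
Adding $7,440 to the $1,950 already spent would give $9,390, which exceeds the $8,800 cap; the patient pays just $8,800 − $1,950 = $6,850.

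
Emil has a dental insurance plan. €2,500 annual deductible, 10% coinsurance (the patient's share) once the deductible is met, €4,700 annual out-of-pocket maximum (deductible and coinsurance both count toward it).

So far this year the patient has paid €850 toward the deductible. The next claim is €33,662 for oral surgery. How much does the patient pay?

Remaining deductible: €2,500 − €850 = €1,650.
That leaves €33,662 − €1,650 = €32,012 for coinsurance.
10% of €32,012 = €3,201.20 falls to the patient.
So the patient owes €1,650 + €3,201.20 = €4,851.20 before any cap.
Adding €4,851.20 to the €850 already spent would give €5,701.20, which exceeds the €4,700 cap; the patient pays just €4,700 − €850 = €3,850.

€3,850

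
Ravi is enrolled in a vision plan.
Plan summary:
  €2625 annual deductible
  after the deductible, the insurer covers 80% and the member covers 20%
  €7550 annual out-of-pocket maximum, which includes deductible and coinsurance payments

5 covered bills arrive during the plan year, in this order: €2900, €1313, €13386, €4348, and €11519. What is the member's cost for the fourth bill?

Bill 1, €2900: €2625 to deductible, leaving €275; member's 20% is €55. Cost to member: €2680. OOP to date €2680.
Bill 2, €1313: deductible already satisfied, so member's share is 20% × €1313 = €262.60. Cost to member: €262.60. OOP to date €2942.60.
Bill 3, €13386: 20% coinsurance on €13386 = €2677.20. Member pays €2677.20; OOP now €5619.80.
Bill 4, €4348: deductible already satisfied, so member's share is 20% × €4348 = €869.60. Cost to member: €869.60. OOP to date €6489.40.

€869.60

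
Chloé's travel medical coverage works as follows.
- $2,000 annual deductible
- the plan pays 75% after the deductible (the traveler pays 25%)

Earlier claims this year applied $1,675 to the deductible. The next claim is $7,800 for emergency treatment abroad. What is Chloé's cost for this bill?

$2,193.75

Deductible still to meet: $2,000 − $1,675 = $325.
The remaining $7,475 (= $7,800 − $325) moves to coinsurance.
Traveler's 25% share of $7,475 is $1,868.75.
So the traveler owes $325 + $1,868.75 = $2,193.75.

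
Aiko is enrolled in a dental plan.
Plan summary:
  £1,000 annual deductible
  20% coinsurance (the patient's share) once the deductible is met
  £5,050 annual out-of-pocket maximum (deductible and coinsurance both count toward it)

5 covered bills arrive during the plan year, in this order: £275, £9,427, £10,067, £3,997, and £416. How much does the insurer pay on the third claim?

Claim 1 (£275): entire amount goes to the deductible. Patient pays £275; OOP now £275. Insurer: £275 − £275 = £0.
Claim 2 (£9,427): deductible takes £725, £8,702 remains; 20% of £8,702 = £1,740.40. Patient owes £2,465.40 (running OOP £2,740.40). Plan pays £9,427 − £2,465.40 = £6,961.60.
Claim 3 (£10,067): deductible already satisfied, so patient's share is 20% × £10,067 = £2,013.40. Cost to patient: £2,013.40. OOP to date £4,753.80. Plan pays £10,067 − £2,013.40 = £8,053.60.

£8,053.60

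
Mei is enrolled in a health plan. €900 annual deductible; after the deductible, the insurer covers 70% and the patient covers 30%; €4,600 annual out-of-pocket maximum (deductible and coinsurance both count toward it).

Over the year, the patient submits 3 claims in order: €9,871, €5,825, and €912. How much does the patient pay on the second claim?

Claim 1 — €9,871: €900 to deductible, leaving €8,971; patient's 30% is €2,691.30. Cost to patient: €3,591.30. OOP to date €3,591.30.
Claim 2 — €5,825: deductible met; 30% of €5,825 = €1,747.50. Adding that to €3,591.30 gives €5,338.80, past the €4,600 cap; patient pays only €4,600 − €3,591.30 = €1,008.70.

€1,008.70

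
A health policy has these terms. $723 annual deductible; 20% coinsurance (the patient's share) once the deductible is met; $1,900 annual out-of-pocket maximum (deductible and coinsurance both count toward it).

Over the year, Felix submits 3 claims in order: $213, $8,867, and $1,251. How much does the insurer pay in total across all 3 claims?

Claim 1 ($213): all of it applies to the deductible. Patient pays $213; OOP now $213. Insurer: $213 − $213 = $0.
Claim 2 ($8,867): deductible takes $510, $8,357 remains; coinsurance $8,357 × 20% = $1,671.40. Deductible plus coinsurance: $510 + $1,671.40 = $2,181.40. Adding that to $213 gives $2,394.40, past the $1,900 cap; patient pays only $1,900 − $213 = $1,687. Insurer: $8,867 − $1,687 = $7,180.
Claim 3 ($1,251): deductible met; 20% of $1,251 = $250.20. That would push OOP to $2,150.20, over the $1,900 cap, so patient pays $1,900 − $1,900 = $0. Plan pays $1,251 − $0 = $1,251.
Insurer total: $0 + $7,180 + $1,251 = $8,431.

$8,431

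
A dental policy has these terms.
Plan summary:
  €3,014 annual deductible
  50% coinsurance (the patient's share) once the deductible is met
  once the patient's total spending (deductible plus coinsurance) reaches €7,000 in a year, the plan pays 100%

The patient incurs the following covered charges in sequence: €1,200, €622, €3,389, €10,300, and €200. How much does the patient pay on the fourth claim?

€2,887.50

Bill 1, €1,200: entire amount goes to the deductible. Cost to patient: €1,200. OOP to date €1,200.
Bill 2, €622: all of it applies to the deductible. Patient pays €622; OOP now €1,822.
Bill 3, €3,389: deductible takes €1,192, €2,197 remains; coinsurance €2,197 × 50% = €1,098.50. Patient pays €2,290.50; OOP now €4,112.50.
Bill 4, €10,300: deductible already satisfied, so patient's share is 50% × €10,300 = €5,150. That would push OOP to €9,262.50, over the €7,000 cap, so patient pays €7,000 − €4,112.50 = €2,887.50.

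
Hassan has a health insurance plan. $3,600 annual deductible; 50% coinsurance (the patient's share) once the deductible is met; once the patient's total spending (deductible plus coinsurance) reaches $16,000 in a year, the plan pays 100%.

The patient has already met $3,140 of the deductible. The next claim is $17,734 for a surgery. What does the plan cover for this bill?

Deductible still to meet: $3,600 − $3,140 = $460.
That leaves $17,734 − $460 = $17,274 for coinsurance.
Patient's 50% share of $17,274 is $8,637.
Patient responsibility before any cap: $460 + $8,637 = $9,097.
Total out-of-pocket so far would be $3,140 + $9,097 = $12,237, below the $16,000 cap — no reduction.
The plan picks up $17,734 − $9,097 = $8,637.

$8,637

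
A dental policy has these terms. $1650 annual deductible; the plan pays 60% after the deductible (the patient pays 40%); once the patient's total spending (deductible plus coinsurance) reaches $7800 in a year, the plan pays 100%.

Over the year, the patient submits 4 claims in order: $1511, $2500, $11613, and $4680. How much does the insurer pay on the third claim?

$6967.80

Claim 1 ($1511): entire amount goes to the deductible. Patient owes $1511 (running OOP $1511). Insurer: $1511 − $1511 = $0.
Claim 2 ($2500): $139 to deductible, leaving $2361; 40% of $2361 = $944.40. Patient owes $1083.40 (running OOP $2594.40). Insurer: $2500 − $1083.40 = $1416.60.
Claim 3 ($11613): deductible already satisfied, so patient's share is 40% × $11613 = $4645.20. Patient owes $4645.20 (running OOP $7239.60). Plan pays $11613 − $4645.20 = $6967.80.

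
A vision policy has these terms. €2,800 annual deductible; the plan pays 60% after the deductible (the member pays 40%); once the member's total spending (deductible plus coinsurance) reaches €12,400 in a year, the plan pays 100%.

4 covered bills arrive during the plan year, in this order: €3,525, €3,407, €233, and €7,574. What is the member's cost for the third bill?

€93.20

#1 (€3,525): €2,800 to deductible, leaving €725; coinsurance €725 × 40% = €290. Member owes €3,090 (running OOP €3,090).
#2 (€3,407): deductible met; 40% of €3,407 = €1,362.80. Member pays €1,362.80; OOP now €4,452.80.
#3 (€233): 40% coinsurance on €233 = €93.20. Member owes €93.20 (running OOP €4,546).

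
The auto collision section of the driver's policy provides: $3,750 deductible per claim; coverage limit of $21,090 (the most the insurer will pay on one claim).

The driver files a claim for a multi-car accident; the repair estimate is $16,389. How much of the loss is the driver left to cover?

After the deductible, $16,389 − $3,750 = $12,639 remains.
That's under the $21,090 cap, so the insurer reimburses the full $12,639.
The driver bears the rest of the original loss: $16,389 − $12,639 = $3,750.

$3,750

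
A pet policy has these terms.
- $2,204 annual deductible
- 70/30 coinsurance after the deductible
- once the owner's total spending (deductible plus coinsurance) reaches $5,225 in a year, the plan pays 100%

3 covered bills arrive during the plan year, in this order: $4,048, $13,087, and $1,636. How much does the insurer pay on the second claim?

Bill 1, $4,048: $2,204 finishes the deductible; $1,844 goes to coinsurance; coinsurance $1,844 × 30% = $553.20. Owner owes $2,757.20 (running OOP $2,757.20). Insurer: $4,048 − $2,757.20 = $1,290.80.
Bill 2, $13,087: 30% coinsurance on $13,087 = $3,926.10. Adding that to $2,757.20 gives $6,683.30, past the $5,225 cap; owner pays only $5,225 − $2,757.20 = $2,467.80. Plan pays $13,087 − $2,467.80 = $10,619.20.

$10,619.20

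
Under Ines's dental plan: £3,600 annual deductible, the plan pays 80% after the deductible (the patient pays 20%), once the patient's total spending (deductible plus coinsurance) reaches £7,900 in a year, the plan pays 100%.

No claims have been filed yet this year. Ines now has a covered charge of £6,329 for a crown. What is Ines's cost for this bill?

£4,145.80

Nothing has been paid toward the £3,600 deductible, so the first £3,600 of this charge is applied there.
After the £3,600 deductible portion, £6,329 − £3,600 = £2,729 is subject to coinsurance.
20% of £2,729 = £545.80 falls to the patient.
Patient responsibility before any cap: £3,600 + £545.80 = £4,145.80.
Total out-of-pocket so far would be £0 + £4,145.80 = £4,145.80, below the £7,900 cap — no reduction.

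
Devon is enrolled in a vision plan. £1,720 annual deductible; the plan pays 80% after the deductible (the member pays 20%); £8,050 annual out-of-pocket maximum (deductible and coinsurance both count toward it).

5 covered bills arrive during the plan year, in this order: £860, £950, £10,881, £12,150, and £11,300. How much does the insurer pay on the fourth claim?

£9,720

Claim 1 — £860: all of it applies to the deductible. Member owes £860 (running OOP £860). Plan pays £860 − £860 = £0.
Claim 2 — £950: £860 to deductible, leaving £90; coinsurance £90 × 20% = £18. Member pays £878; OOP now £1,738. Insurer: £950 − £878 = £72.
Claim 3 — £10,881: 20% coinsurance on £10,881 = £2,176.20. Member owes £2,176.20 (running OOP £3,914.20). Insurer: £10,881 − £2,176.20 = £8,704.80.
Claim 4 — £12,150: deductible met; 20% of £12,150 = £2,430. Member owes £2,430 (running OOP £6,344.20). Insurer: £12,150 − £2,430 = £9,720.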